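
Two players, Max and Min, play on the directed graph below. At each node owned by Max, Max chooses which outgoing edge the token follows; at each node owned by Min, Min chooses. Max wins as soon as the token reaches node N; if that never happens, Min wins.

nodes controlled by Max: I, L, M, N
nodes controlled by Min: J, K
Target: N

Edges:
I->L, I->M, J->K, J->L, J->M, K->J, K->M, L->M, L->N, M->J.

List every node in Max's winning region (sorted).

A0 = {N}
A1: add {L} — L (Max) has L→N.
A2: add {I} — I (Max) has I→L.
A3 = A2; e.g. J (Min) can still go to K. Fixed point.
Max's winning region = {I, L, N}.

I, L, N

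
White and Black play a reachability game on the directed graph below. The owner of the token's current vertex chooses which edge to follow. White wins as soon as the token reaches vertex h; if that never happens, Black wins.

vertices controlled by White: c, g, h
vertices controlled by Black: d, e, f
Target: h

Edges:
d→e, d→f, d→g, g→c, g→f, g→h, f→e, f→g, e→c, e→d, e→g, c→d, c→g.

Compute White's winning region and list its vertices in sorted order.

A0 = {h}
A1: add {g} — g (White) has g→h.
A2: add {c} — c (White) has c→g.
A3 = A2; e.g. d (Black) can still go to e. Fixed point.
White's winning region = {c, g, h}.

c, g, h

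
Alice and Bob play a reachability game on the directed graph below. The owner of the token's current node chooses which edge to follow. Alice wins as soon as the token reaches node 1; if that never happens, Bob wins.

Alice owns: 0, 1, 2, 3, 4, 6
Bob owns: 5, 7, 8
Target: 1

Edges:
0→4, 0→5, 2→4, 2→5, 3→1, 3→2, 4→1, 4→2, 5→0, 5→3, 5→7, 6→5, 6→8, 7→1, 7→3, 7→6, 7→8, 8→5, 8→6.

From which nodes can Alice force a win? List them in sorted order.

A0 = {1}
A1: add {3, 4} — 3 (Alice) has 3→1; 4 (Alice) has 4→1.
A2: add {0, 2} — 0 (Alice) has 0→4; 2 (Alice) has 2→4.
A3 = A2; e.g. 5 (Bob) can still go to 7. Fixed point.
Alice's winning region = {0, 1, 2, 3, 4}.

0, 1, 2, 3, 4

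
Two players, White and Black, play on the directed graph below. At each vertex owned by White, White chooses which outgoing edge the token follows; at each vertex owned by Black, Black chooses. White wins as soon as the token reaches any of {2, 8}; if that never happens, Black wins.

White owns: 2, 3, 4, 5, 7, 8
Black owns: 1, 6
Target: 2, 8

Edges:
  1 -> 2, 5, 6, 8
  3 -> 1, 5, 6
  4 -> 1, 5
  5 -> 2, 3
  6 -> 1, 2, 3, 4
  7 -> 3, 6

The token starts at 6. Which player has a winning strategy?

Black

A0 = {2, 8}
A1: add {5} — 5 (White) has 5→2.
A2: add {3, 4} — 3 (White) has 3→5; 4 (White) has 4→5.
A3: add {7} — 7 (White) has 7→3.
A4 = A3; e.g. 1 (Black) can still go to 6. Fixed point.
6 never enters the attractor, so Black can avoid the target forever.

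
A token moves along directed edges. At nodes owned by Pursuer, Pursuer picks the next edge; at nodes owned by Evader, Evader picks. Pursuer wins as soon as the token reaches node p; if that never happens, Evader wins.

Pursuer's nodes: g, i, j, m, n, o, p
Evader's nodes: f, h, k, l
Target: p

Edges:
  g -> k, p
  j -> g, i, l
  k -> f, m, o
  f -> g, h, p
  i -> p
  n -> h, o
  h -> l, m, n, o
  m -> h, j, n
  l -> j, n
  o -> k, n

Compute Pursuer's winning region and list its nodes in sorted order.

g, i, j, m, p

A0 = {p}
A1: add {g, i} — g (Pursuer) has g→p; i (Pursuer) has i→p.
A2: add {j} — j (Pursuer) has j→g.
A3: add {m} — m (Pursuer) has m→j.
A4 = A3; e.g. f (Evader) can still go to h. Fixed point.
Pursuer's winning region = {g, i, j, m, p}.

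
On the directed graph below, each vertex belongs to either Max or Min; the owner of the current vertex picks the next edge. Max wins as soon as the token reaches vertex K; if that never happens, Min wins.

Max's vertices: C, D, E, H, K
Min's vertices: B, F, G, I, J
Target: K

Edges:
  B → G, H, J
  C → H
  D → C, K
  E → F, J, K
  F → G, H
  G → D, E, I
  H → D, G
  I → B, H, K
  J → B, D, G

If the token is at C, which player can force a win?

A0 = {K}
A1: add {D, E} — D (Max) has D→K; E (Max) has E→K.
A2: add {H} — H (Max) has H→D.
A3: add {C} — C (Max) has C→H.
A4 = A3; e.g. B (Min) can still go to G. Fixed point.
C ∈ A3, so Max can force the target.

Max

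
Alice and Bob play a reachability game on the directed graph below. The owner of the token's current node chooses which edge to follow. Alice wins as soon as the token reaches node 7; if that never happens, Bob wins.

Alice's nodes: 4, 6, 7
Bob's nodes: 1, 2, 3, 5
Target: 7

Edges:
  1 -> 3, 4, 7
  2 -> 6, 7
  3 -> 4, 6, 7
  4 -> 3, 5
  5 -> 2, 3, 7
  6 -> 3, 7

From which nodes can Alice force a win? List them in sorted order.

A0 = {7}
A1: add {6} — 6 (Alice) has 6→7.
A2: add {2} — 2 (Bob): all of {6, 7} already in.
A3 = A2; e.g. 1 (Bob) can still go to 3. Fixed point.
Alice's winning region = {2, 6, 7}.

2, 6, 7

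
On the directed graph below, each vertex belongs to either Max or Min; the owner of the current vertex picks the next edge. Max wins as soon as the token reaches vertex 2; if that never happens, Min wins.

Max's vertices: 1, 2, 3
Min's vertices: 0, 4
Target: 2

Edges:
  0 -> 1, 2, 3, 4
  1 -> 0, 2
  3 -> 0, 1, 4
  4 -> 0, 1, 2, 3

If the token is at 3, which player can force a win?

A0 = {2}
A1: add {1} — 1 (Max) has 1→2.
A2: add {3} — 3 (Max) has 3→1.
A3 = A2; e.g. 0 (Min) can still go to 4. Fixed point.
3 ∈ A2, so Max can force the target.

Max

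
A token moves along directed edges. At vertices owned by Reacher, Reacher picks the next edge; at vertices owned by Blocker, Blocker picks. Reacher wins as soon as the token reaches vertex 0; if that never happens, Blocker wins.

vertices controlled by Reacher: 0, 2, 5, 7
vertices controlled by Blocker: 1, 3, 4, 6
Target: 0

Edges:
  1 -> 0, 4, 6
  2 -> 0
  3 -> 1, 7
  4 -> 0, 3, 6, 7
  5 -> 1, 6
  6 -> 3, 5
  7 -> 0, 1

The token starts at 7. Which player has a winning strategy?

A0 = {0}
A1: add {2, 7} — 2 (Reacher) has 2→0; 7 (Reacher) has 7→0.
A2 = A1; e.g. 1 (Blocker) can still go to 4. Fixed point.
7 ∈ A1, so Reacher can force the target.

Reacher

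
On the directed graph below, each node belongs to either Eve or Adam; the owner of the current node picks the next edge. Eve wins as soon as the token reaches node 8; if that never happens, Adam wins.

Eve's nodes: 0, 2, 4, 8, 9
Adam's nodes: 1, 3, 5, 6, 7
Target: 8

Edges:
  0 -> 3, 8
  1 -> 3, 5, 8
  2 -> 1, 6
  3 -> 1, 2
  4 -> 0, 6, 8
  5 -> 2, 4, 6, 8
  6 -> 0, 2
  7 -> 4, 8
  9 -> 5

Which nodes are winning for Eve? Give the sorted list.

0, 4, 7, 8

A0 = {8}
A1: add {0, 4} — 0 (Eve) has 0→8; 4 (Eve) has 4→8.
A2: add {7} — 7 (Adam): all of {4, 8} already in.
A3 = A2; e.g. 1 (Adam) can still go to 3. Fixed point.
Eve's winning region = {0, 4, 7, 8}.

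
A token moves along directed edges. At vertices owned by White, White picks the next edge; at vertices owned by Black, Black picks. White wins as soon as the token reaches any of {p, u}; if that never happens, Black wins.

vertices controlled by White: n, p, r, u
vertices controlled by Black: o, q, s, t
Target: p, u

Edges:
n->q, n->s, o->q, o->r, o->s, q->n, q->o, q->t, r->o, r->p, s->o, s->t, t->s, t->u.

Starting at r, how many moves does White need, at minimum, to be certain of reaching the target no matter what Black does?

1

A0 = {p, u}
A1: add {r} — r (White) has r→p.
A2 = A1; e.g. n (White) has no edge into A1. Fixed point.
r enters the attractor at level 1, so White can force the target in 1 move from there.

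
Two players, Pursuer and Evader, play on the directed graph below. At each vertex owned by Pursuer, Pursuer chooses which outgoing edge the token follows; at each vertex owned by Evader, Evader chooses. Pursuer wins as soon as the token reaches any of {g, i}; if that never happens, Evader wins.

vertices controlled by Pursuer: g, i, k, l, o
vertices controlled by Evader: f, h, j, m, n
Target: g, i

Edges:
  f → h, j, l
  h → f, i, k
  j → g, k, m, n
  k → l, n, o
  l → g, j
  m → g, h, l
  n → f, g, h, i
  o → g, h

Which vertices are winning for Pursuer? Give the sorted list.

A0 = {g, i}
A1: add {l, o} — l (Pursuer) has l→g; o (Pursuer) has o→g.
A2: add {k} — k (Pursuer) has k→l.
A3 = A2; e.g. f (Evader) can still go to h. Fixed point.
Pursuer's winning region = {g, i, k, l, o}.

g, i, k, l, o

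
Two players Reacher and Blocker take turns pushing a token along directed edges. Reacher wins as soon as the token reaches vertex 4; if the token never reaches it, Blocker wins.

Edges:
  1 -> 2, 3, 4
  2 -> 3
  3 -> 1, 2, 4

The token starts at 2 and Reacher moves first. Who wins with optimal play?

Blocker

Track states (vertex, player-to-move).
A0 = {(4,Reacher), (4,Blocker)}
A1: add {(1,Reacher), (3,Reacher)}.
A2: add {(2,Blocker)}.
A3 = A2; e.g. (1,Blocker) stays out. (2,Reacher) never enters ⇒ Blocker avoids the target.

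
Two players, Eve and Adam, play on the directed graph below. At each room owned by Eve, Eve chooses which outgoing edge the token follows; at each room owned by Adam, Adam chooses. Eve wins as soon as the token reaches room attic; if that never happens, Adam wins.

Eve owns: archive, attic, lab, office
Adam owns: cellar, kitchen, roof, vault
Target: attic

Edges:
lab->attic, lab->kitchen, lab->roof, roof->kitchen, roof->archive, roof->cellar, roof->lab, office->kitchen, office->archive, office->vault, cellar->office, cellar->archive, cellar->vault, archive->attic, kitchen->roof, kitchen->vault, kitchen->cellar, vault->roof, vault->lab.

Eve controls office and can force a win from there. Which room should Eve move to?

archive

A0 = {attic}
A1: add {archive, lab} — archive (Eve) has archive→attic; lab (Eve) has lab→attic.
A2: add {office} — office (Eve) has office→archive.
A3 = A2; e.g. kitchen (Adam) can still go to roof. Fixed point.
From office, successor archive is in the attractor (rank 1); the other successors kitchen, vault are not.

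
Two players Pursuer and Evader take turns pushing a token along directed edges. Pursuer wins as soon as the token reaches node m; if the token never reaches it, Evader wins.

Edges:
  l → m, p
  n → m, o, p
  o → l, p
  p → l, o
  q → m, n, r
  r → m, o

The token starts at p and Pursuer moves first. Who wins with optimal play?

Evader

Track states (vertex, player-to-move).
A0 = {(m,Pursuer), (m,Evader)}
A1: add {(l,Pursuer), (n,Pursuer), (q,Pursuer), (r,Pursuer)}.
A2: add {(q,Evader)}.
A3 = A2; e.g. (l,Evader) stays out. (p,Pursuer) never enters ⇒ Evader avoids the target.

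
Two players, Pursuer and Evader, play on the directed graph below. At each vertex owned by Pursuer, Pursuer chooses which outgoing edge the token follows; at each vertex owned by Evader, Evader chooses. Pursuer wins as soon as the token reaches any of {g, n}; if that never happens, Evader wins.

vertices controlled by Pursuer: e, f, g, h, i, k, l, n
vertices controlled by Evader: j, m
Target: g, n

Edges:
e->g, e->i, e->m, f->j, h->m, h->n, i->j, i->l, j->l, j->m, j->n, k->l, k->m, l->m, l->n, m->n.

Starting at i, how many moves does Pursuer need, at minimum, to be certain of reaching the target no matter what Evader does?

A0 = {g, n}
A1: add {e, h, l, m} — e (Pursuer) has e→g; h (Pursuer) has h→n; l (Pursuer) has l→n; m (Evader): all of {n} already in.
A2: add {i, j, k} — i (Pursuer) has i→l; j (Evader): all of {l, m, n} already in; k (Pursuer) has k→l.
i enters the attractor at level 2, so Pursuer can force the target in 2 moves from there.

2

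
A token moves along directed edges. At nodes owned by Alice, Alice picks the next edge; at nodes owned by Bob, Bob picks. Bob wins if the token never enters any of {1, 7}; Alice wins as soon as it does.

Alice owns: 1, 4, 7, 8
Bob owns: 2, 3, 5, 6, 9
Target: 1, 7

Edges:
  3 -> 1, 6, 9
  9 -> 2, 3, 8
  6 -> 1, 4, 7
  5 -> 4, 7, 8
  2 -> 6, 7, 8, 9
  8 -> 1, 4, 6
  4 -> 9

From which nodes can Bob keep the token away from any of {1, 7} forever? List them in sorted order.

A0 = {1, 7}
A1: add {8} — 8 (Alice) has 8→1.
A2 = A1; e.g. 2 (Bob) can still go to 6. Fixed point.
Alice's attractor = {1, 7, 8}; Bob avoids the target exactly from the complement.

2, 3, 4, 5, 6, 9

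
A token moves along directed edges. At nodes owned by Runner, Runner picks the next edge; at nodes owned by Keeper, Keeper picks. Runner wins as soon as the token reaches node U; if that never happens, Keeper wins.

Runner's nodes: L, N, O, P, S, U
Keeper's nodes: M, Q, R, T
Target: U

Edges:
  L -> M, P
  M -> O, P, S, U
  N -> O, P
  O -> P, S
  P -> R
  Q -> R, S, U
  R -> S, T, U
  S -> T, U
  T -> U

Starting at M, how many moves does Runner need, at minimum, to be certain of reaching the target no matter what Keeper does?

A0 = {U}
A1: add {S, T} — S (Runner) has S→U; T (Keeper): all of {U} already in.
A2: add {O, R} — O (Runner) has O→S; R (Keeper): all of {S, T, U} already in.
A3: add {N, P, Q} — N (Runner) has N→O; P (Runner) has P→R; Q (Keeper): all of {R, S, U} already in.
A4: add {L, M} — L (Runner) has L→P; M (Keeper): all of {O, P, S, U} already in.
A4 = all vertices. Fixed point.
M enters the attractor at level 4, so Runner can force the target in 4 moves from there.

4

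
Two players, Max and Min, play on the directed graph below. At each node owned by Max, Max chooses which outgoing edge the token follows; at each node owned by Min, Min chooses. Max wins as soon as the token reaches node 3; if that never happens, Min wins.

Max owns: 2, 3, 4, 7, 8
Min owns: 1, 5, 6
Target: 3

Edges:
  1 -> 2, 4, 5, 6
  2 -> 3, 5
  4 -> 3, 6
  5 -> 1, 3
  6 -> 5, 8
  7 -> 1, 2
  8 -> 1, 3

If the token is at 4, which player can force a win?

Max

A0 = {3}
A1: add {2, 4, 8} — 2 (Max) has 2→3; 4 (Max) has 4→3; 8 (Max) has 8→3.
4 ∈ A1, so Max can force the target.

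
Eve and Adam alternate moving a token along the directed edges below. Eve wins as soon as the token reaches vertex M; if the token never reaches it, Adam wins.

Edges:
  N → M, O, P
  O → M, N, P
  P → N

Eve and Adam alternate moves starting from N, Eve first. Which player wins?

Eve

Track states (vertex, player-to-move).
A0 = {(M,Eve), (M,Adam)}
A1: add {(N,Eve), (O,Eve)}.
(N,Eve) ∈ A1 ⇒ Eve forces the target.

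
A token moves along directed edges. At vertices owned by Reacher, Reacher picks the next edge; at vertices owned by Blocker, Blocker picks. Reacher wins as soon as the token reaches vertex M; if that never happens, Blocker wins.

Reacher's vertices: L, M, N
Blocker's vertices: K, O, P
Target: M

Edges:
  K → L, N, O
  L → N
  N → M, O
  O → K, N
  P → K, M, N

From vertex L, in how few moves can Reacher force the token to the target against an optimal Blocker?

2

A0 = {M}
A1: add {N} — N (Reacher) has N→M.
A2: add {L} — L (Reacher) has L→N.
A3 = A2; e.g. K (Blocker) can still go to O. Fixed point.
L enters the attractor at level 2, so Reacher can force the target in 2 moves from there.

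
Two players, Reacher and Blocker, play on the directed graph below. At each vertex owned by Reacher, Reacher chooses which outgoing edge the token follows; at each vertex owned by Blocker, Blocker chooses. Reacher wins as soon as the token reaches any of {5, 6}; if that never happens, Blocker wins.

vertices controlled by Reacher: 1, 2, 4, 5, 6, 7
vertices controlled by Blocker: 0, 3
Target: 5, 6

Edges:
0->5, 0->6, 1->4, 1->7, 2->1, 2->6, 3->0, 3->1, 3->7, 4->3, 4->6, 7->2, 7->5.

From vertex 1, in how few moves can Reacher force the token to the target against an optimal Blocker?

A0 = {5, 6}
A1: add {0, 2, 4, 7} — 0 (Blocker): all of {5, 6} already in; 2 (Reacher) has 2→6; 4 (Reacher) has 4→6; 7 (Reacher) has 7→5.
A2: add {1} — 1 (Reacher) has 1→4.
1 enters the attractor at level 2, so Reacher can force the target in 2 moves from there.

2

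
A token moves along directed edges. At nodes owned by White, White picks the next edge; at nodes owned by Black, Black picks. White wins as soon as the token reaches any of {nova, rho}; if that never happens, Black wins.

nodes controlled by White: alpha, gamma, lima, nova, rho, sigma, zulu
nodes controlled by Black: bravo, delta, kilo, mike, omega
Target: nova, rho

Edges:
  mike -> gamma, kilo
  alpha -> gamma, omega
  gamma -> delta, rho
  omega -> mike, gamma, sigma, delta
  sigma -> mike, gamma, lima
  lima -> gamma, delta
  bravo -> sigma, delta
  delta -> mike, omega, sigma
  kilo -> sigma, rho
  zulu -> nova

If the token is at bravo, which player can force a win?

A0 = {nova, rho}
A1: add {gamma, zulu} — gamma (White) has gamma→rho; zulu (White) has zulu→nova.
A2: add {alpha, lima, sigma} — alpha (White) has alpha→gamma; sigma (White) has sigma→gamma; lima (White) has lima→gamma.
A3: add {kilo} — kilo (Black): all of {sigma, rho} already in.
A4: add {mike} — mike (Black): all of {gamma, kilo} already in.
A5 = A4; e.g. omega (Black) can still go to delta. Fixed point.
bravo never enters the attractor, so Black can avoid the target forever.

Black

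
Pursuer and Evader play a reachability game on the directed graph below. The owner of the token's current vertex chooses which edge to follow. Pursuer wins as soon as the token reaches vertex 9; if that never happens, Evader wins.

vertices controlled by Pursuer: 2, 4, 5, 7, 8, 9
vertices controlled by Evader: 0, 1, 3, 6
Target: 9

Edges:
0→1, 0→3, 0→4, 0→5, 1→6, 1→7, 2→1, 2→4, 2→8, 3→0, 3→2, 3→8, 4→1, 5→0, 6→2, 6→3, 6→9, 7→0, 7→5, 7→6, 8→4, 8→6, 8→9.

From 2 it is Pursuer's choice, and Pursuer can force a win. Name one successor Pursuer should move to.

A0 = {9}
A1: add {8} — 8 (Pursuer) has 8→9.
A2: add {2} — 2 (Pursuer) has 2→8.
A3 = A2; e.g. 0 (Evader) can still go to 1. Fixed point.
From 2, successor 8 is in the attractor (rank 1); the other successors 1, 4 are not.

8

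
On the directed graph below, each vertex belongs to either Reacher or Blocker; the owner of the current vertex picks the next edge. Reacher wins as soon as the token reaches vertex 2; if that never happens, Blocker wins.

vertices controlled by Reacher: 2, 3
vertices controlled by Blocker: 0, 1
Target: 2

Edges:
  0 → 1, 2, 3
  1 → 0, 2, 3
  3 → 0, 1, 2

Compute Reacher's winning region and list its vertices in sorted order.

A0 = {2}
A1: add {3} — 3 (Reacher) has 3→2.
A2 = A1; e.g. 0 (Blocker) can still go to 1. Fixed point.
Reacher's winning region = {2, 3}.

2, 3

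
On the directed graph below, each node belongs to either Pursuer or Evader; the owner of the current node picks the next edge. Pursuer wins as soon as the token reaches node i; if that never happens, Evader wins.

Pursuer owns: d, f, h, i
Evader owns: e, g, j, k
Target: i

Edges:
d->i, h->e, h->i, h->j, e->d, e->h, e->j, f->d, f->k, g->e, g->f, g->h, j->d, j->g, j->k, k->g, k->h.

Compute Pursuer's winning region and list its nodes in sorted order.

A0 = {i}
A1: add {d, h} — d (Pursuer) has d→i; h (Pursuer) has h→i.
A2: add {f} — f (Pursuer) has f→d.
A3 = A2; e.g. e (Evader) can still go to j. Fixed point.
Pursuer's winning region = {d, f, h, i}.

d, f, h, i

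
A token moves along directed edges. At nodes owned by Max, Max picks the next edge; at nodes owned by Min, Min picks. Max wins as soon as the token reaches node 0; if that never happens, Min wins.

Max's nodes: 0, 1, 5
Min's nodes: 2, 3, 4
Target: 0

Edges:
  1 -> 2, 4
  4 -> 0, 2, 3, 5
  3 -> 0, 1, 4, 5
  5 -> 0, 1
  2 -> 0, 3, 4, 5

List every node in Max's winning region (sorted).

A0 = {0}
A1: add {5} — 5 (Max) has 5→0.
A2 = A1; e.g. 1 (Max) has no edge into A1. Fixed point.
Max's winning region = {0, 5}.

0, 5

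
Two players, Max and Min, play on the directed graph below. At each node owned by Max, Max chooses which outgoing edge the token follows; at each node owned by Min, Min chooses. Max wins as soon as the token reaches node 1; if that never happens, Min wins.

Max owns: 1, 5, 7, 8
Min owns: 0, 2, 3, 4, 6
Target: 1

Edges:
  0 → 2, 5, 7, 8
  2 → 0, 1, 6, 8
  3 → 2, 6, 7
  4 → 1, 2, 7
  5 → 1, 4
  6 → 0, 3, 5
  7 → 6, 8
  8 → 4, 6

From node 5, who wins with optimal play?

Max

A0 = {1}
A1: add {5} — 5 (Max) has 5→1.
A2 = A1; e.g. 0 (Min) can still go to 2. Fixed point.
5 ∈ A1, so Max can force the target.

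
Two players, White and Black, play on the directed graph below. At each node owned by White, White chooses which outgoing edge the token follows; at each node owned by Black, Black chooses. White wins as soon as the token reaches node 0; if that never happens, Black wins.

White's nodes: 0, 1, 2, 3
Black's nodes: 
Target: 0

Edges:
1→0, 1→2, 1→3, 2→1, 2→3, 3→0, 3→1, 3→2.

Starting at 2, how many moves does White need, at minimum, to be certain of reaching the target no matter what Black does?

2

A0 = {0}
A1: add {1, 3} — 1 (White) has 1→0; 3 (White) has 3→0.
A2: add {2} — 2 (White) has 2→1.
A2 = all vertices. Fixed point.
2 enters the attractor at level 2, so White can force the target in 2 moves from there.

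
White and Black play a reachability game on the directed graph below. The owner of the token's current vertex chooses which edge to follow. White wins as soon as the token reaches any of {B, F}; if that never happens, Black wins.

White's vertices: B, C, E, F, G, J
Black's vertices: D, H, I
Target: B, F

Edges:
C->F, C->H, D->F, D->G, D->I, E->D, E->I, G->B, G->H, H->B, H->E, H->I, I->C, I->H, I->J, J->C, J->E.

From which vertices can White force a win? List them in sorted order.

B, C, F, G, J

A0 = {B, F}
A1: add {C, G} — C (White) has C→F; G (White) has G→B.
A2: add {J} — J (White) has J→C.
A3 = A2; e.g. D (Black) can still go to I. Fixed point.
White's winning region = {B, C, F, G, J}.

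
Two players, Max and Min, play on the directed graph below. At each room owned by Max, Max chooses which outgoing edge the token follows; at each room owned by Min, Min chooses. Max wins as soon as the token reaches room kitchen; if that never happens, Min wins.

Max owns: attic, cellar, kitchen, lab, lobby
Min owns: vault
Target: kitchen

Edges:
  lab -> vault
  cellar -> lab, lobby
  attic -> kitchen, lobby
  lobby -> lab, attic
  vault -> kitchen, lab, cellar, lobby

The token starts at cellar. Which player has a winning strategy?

Max

A0 = {kitchen}
A1: add {attic} — attic (Max) has attic→kitchen.
A2: add {lobby} — lobby (Max) has lobby→attic.
A3: add {cellar} — cellar (Max) has cellar→lobby.
A4 = A3; e.g. lab (Max) has no edge into A3. Fixed point.
cellar ∈ A3, so Max can force the target.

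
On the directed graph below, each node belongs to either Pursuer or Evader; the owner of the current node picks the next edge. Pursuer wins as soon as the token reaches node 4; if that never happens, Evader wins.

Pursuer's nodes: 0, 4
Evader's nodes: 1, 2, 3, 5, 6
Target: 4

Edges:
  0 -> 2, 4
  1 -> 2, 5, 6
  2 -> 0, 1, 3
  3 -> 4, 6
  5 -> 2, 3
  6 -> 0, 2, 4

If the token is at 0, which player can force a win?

A0 = {4}
A1: add {0} — 0 (Pursuer) has 0→4.
A2 = A1; e.g. 1 (Evader) can still go to 2. Fixed point.
0 ∈ A1, so Pursuer can force the target.

Pursuer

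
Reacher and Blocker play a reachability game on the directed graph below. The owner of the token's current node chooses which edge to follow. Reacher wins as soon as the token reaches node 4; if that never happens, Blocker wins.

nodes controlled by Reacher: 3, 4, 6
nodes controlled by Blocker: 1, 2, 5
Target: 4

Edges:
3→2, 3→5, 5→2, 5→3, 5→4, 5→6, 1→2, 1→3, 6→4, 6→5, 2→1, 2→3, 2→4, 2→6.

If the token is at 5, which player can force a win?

A0 = {4}
A1: add {6} — 6 (Reacher) has 6→4.
A2 = A1; e.g. 1 (Blocker) can still go to 2. Fixed point.
5 never enters the attractor, so Blocker can avoid the target forever.

Blocker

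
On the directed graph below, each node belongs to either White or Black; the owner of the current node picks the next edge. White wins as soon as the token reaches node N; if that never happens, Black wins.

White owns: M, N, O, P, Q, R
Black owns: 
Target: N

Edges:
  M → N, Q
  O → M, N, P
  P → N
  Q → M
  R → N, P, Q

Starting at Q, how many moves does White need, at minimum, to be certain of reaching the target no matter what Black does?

2

A0 = {N}
A1: add {M, O, P, R} — M (White) has M→N; O (White) has O→N; P (White) has P→N; R (White) has R→N.
A2: add {Q} — Q (White) has Q→M.
A2 = all vertices. Fixed point.
Q enters the attractor at level 2, so White can force the target in 2 moves from there.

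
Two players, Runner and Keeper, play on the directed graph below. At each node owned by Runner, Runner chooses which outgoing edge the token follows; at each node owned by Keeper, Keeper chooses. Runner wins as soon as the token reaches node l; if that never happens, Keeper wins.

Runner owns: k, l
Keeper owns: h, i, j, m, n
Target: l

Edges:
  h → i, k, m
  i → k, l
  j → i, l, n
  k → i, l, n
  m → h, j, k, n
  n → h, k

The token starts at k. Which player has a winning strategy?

A0 = {l}
A1: add {k} — k (Runner) has k→l.
k ∈ A1, so Runner can force the target.

Runner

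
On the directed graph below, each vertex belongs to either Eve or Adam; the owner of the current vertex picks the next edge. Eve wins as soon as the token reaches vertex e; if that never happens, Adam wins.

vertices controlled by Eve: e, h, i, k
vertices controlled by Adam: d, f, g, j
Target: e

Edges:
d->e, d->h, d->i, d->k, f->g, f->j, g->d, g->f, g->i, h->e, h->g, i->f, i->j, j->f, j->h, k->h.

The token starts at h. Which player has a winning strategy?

A0 = {e}
A1: add {h} — h (Eve) has h→e.
h ∈ A1, so Eve can force the target.

Eve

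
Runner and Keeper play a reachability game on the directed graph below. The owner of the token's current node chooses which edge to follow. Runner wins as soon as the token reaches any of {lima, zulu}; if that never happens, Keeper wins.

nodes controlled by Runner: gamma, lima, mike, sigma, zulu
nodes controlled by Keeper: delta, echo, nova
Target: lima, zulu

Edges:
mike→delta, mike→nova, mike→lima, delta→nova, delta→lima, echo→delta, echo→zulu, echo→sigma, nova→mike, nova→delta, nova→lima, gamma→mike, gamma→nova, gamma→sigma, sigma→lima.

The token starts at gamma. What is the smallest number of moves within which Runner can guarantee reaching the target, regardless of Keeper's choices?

A0 = {lima, zulu}
A1: add {mike, sigma} — mike (Runner) has mike→lima; sigma (Runner) has sigma→lima.
A2: add {gamma} — gamma (Runner) has gamma→mike.
A3 = A2; e.g. delta (Keeper) can still go to nova. Fixed point.
gamma enters the attractor at level 2, so Runner can force the target in 2 moves from there.

2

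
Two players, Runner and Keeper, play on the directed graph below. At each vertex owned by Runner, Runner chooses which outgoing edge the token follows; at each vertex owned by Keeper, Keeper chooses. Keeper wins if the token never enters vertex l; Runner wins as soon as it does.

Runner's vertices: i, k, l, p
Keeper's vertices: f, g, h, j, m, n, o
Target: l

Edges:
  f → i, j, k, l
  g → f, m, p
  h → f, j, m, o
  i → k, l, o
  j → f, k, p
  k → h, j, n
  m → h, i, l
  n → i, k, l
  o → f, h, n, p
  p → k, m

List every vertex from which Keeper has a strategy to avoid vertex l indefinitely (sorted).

A0 = {l}
A1: add {i} — i (Runner) has i→l.
A2 = A1; e.g. f (Keeper) can still go to j. Fixed point.
Runner's attractor = {i, l}; Keeper avoids the target exactly from the complement.

f, g, h, j, k, m, n, o, p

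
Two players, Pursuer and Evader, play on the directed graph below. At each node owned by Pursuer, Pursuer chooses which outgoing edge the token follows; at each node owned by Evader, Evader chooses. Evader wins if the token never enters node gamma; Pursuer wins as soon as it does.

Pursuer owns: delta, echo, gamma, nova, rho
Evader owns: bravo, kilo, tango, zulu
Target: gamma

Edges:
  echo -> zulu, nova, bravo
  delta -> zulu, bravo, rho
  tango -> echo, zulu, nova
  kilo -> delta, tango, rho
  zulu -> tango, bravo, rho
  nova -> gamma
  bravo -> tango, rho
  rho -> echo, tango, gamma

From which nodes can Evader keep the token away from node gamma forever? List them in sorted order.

bravo, kilo, tango, zulu

A0 = {gamma}
A1: add {nova, rho} — nova (Pursuer) has nova→gamma; rho (Pursuer) has rho→gamma.
A2: add {delta, echo} — echo (Pursuer) has echo→nova; delta (Pursuer) has delta→rho.
A3 = A2; e.g. tango (Evader) can still go to zulu. Fixed point.
Pursuer's attractor = {delta, echo, gamma, nova, rho}; Evader avoids the target exactly from the complement.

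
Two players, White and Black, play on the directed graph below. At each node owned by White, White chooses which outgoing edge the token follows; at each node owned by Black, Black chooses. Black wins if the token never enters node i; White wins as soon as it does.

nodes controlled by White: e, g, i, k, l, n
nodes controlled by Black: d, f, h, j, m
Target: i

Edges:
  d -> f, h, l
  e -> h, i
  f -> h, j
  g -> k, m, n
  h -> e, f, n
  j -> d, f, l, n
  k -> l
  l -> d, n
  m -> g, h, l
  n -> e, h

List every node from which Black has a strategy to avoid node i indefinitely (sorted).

A0 = {i}
A1: add {e} — e (White) has e→i.
A2: add {n} — n (White) has n→e.
A3: add {g, l} — g (White) has g→n; l (White) has l→n.
A4: add {k} — k (White) has k→l.
A5 = A4; e.g. d (Black) can still go to f. Fixed point.
White's attractor = {e, g, i, k, l, n}; Black avoids the target exactly from the complement.

d, f, h, j, m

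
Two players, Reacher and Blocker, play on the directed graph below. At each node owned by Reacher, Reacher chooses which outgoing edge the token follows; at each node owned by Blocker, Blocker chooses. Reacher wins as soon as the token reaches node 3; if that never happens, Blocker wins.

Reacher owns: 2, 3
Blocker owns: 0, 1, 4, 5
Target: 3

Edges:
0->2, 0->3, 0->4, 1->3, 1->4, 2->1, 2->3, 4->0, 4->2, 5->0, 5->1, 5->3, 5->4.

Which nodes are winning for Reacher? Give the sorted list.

A0 = {3}
A1: add {2} — 2 (Reacher) has 2→3.
A2 = A1; e.g. 0 (Blocker) can still go to 4. Fixed point.
Reacher's winning region = {2, 3}.

2, 3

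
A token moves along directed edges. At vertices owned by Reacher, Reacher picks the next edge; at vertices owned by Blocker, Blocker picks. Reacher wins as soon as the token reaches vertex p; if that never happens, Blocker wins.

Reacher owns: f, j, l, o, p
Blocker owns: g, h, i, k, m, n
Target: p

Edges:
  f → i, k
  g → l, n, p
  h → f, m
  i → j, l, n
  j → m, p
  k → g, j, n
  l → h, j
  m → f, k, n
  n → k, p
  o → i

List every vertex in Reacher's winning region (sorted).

A0 = {p}
A1: add {j} — j (Reacher) has j→p.
A2: add {l} — l (Reacher) has l→j.
A3 = A2; e.g. f (Reacher) has no edge into A2. Fixed point.
Reacher's winning region = {j, l, p}.

j, l, p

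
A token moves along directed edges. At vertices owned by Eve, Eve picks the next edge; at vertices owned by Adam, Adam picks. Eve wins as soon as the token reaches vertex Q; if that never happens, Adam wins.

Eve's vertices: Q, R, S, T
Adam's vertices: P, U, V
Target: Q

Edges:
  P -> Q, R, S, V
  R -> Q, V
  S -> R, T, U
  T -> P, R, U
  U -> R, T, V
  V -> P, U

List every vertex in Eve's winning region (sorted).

Q, R, S, T

A0 = {Q}
A1: add {R} — R (Eve) has R→Q.
A2: add {S, T} — S (Eve) has S→R; T (Eve) has T→R.
A3 = A2; e.g. P (Adam) can still go to V. Fixed point.
Eve's winning region = {Q, R, S, T}.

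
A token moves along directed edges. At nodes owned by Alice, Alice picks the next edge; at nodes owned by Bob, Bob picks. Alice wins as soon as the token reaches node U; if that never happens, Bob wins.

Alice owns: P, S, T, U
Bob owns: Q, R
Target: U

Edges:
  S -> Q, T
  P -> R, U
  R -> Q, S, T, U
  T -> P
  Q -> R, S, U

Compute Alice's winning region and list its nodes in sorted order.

P, S, T, U

A0 = {U}
A1: add {P} — P (Alice) has P→U.
A2: add {T} — T (Alice) has T→P.
A3: add {S} — S (Alice) has S→T.
A4 = A3; e.g. Q (Bob) can still go to R. Fixed point.
Alice's winning region = {P, S, T, U}.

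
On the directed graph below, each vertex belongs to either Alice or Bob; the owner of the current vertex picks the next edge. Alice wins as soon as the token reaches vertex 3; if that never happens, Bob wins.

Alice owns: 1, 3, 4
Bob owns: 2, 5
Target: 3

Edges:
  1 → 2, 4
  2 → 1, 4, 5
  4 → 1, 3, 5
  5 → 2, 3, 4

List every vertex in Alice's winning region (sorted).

A0 = {3}
A1: add {4} — 4 (Alice) has 4→3.
A2: add {1} — 1 (Alice) has 1→4.
A3 = A2; e.g. 2 (Bob) can still go to 5. Fixed point.
Alice's winning region = {1, 3, 4}.

1, 3, 4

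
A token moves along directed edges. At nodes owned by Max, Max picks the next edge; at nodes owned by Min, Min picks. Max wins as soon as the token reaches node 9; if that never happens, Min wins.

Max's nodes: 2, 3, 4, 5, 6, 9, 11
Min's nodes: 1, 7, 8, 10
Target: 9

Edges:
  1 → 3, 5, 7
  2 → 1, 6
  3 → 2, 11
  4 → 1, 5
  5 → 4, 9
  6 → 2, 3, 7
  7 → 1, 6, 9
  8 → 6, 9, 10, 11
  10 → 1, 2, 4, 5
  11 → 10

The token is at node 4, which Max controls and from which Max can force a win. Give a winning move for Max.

5

A0 = {9}
A1: add {5} — 5 (Max) has 5→9.
A2: add {4} — 4 (Max) has 4→5.
A3 = A2; e.g. 1 (Min) can still go to 3. Fixed point.
From 4, successor 5 is in the attractor (rank 1); the other successor 1 is not.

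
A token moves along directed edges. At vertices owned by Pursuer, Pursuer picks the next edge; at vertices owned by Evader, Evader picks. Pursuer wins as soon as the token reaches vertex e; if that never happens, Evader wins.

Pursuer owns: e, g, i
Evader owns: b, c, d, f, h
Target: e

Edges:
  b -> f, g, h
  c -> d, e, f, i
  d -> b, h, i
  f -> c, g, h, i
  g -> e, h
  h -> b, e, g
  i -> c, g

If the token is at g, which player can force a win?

A0 = {e}
A1: add {g} — g (Pursuer) has g→e.
g ∈ A1, so Pursuer can force the target.

Pursuer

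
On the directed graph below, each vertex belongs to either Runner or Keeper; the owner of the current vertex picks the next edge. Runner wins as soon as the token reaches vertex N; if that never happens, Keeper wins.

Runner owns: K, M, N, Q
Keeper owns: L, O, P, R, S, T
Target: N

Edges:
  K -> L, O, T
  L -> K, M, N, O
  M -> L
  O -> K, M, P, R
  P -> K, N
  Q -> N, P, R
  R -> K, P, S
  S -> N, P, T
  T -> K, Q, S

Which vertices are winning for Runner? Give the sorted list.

N, Q

A0 = {N}
A1: add {Q} — Q (Runner) has Q→N.
A2 = A1; e.g. K (Runner) has no edge into A1. Fixed point.
Runner's winning region = {N, Q}.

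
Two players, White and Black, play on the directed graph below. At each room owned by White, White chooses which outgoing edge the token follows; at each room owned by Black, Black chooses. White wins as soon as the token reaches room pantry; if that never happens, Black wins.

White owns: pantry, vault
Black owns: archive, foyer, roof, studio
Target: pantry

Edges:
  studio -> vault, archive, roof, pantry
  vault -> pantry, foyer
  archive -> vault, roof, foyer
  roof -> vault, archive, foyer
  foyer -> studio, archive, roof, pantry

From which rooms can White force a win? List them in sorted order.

A0 = {pantry}
A1: add {vault} — vault (White) has vault→pantry.
A2 = A1; e.g. studio (Black) can still go to archive. Fixed point.
White's winning region = {pantry, vault}.

pantry, vault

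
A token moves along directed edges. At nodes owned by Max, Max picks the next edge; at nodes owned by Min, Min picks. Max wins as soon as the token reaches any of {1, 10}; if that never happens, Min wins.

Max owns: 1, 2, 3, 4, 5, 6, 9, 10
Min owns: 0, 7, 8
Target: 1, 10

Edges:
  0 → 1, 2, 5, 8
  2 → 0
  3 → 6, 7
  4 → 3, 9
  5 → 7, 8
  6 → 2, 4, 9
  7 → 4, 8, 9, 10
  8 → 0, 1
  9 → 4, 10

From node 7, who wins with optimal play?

A0 = {1, 10}
A1: add {9} — 9 (Max) has 9→10.
A2: add {4, 6} — 4 (Max) has 4→9; 6 (Max) has 6→9.
A3: add {3} — 3 (Max) has 3→6.
A4 = A3; e.g. 0 (Min) can still go to 2. Fixed point.
7 never enters the attractor, so Min can avoid the target forever.

Min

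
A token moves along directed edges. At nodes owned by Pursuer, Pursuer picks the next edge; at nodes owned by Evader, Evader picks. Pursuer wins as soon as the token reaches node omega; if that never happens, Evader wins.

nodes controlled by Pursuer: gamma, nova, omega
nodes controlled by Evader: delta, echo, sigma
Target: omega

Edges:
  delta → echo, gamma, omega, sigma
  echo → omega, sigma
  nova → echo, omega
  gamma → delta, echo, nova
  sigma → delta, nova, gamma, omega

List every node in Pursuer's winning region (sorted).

gamma, nova, omega

A0 = {omega}
A1: add {nova} — nova (Pursuer) has nova→omega.
A2: add {gamma} — gamma (Pursuer) has gamma→nova.
A3 = A2; e.g. delta (Evader) can still go to echo. Fixed point.
Pursuer's winning region = {gamma, nova, omega}.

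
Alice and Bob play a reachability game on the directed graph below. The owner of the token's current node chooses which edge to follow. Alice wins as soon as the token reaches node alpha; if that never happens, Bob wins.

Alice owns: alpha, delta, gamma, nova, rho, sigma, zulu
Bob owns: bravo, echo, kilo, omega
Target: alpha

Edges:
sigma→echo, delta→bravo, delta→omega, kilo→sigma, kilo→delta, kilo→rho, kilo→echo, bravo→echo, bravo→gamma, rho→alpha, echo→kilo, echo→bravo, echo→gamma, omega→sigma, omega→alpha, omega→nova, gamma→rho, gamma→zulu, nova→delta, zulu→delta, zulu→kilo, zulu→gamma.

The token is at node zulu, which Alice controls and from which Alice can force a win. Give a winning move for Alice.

A0 = {alpha}
A1: add {rho} — rho (Alice) has rho→alpha.
A2: add {gamma} — gamma (Alice) has gamma→rho.
A3: add {zulu} — zulu (Alice) has zulu→gamma.
A4 = A3; e.g. sigma (Alice) has no edge into A3. Fixed point.
From zulu, successor gamma is in the attractor (rank 2); the other successors delta, kilo are not.

gamma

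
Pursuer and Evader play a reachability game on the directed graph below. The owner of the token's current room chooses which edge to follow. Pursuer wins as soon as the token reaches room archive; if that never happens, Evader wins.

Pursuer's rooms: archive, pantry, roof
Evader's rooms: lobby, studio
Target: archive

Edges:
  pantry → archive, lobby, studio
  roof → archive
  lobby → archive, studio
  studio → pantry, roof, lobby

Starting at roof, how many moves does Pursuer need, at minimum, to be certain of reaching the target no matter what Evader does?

1

A0 = {archive}
A1: add {pantry, roof} — pantry (Pursuer) has pantry→archive; roof (Pursuer) has roof→archive.
A2 = A1; e.g. lobby (Evader) can still go to studio. Fixed point.
roof enters the attractor at level 1, so Pursuer can force the target in 1 move from there.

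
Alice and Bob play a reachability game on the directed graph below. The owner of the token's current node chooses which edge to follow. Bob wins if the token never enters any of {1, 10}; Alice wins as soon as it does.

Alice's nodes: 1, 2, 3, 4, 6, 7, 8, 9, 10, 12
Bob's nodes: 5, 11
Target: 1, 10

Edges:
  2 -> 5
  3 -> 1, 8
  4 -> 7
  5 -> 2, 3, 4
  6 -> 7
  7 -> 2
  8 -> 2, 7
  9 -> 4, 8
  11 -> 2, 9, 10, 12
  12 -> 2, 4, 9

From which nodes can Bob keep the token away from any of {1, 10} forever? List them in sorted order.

2, 4, 5, 6, 7, 8, 9, 11, 12

A0 = {1, 10}
A1: add {3} — 3 (Alice) has 3→1.
A2 = A1; e.g. 2 (Alice) has no edge into A1. Fixed point.
Alice's attractor = {1, 3, 10}; Bob avoids the target exactly from the complement.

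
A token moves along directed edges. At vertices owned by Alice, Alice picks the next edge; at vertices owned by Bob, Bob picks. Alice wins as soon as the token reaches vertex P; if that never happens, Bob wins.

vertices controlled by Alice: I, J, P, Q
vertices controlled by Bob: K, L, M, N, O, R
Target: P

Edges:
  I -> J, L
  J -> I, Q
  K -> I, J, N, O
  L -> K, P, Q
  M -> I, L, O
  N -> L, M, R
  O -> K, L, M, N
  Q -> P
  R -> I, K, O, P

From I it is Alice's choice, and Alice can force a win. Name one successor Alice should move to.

J

A0 = {P}
A1: add {Q} — Q (Alice) has Q→P.
A2: add {J} — J (Alice) has J→Q.
A3: add {I} — I (Alice) has I→J.
A4 = A3; e.g. K (Bob) can still go to N. Fixed point.
From I, successor J is in the attractor (rank 2); the other successor L is not.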